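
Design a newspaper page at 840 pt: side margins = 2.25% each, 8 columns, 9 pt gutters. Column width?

92.4 pt

840 × (1 − 2·2.25%) = 840 × 95.5% = 802.2 pt for the columns.
8 columns + 7 gutters: 8c + 7·9 = 802.2.
8c = 802.2 − 63 = 739.2, so c = 92.4 pt.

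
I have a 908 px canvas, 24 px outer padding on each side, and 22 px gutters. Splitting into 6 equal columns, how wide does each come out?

Content width = 908 − 2·24 = 860 px.
6 columns + 5 gutters: 6c + 5·22 = 860.
6c = 860 − 110 = 750, so c = 125 px.

125 px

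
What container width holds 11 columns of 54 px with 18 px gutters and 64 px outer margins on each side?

Container = 2·64 + 11·54 + 10·18 = 128 + 594 + 180 = 902 px.

902 px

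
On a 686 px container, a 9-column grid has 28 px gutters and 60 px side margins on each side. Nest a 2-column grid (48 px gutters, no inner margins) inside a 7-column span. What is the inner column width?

Take off 120 px of margins, leaving 566 px.
9c + 8·28 = 566 → 9c = 342 → c = 38 px.
7-column span = 7·38 + 6·28 = 434 px.
Subtracting 1 gutter of 48 leaves 386 for 2 columns, so d = 193 px.

193 px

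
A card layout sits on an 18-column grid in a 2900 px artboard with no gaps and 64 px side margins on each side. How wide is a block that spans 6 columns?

924 px

Take off 128 px of margins, leaving 2772 px.
With no gaps, each column is 2772/18 = 154 px.
6-column span = 6·154 = 924 px.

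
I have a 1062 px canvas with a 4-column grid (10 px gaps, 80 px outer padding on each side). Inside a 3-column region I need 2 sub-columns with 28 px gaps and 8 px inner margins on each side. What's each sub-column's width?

315 px

Subtract both margins: 1062 − 2·80 = 902 px.
4 columns + 3 gaps: 4c + 3·10 = 902.
4c = 902 − 30 = 872, so c = 218 px.
3-column span = 3·218 + 2·10 = 674 px.
Inner content = 674 − 2·8 = 658 px.
2d + 1·28 = 658 → 2d = 630 → d = 315 px.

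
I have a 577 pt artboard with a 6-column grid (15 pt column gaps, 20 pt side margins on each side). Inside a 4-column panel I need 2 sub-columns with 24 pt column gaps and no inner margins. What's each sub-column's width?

Outer content = 577 − 2·20 = 537 pt.
537 − 5·15 = 462; ÷6 gives c = 77 pt.
4 columns plus 3 column gaps: 308 + 45 = 353 pt.
2d + 1·24 = 353 → 2d = 329 → d = 164.5 pt.

164.5 pt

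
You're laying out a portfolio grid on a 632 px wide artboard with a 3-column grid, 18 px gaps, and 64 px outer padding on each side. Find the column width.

Subtract both margins: 632 − 2·64 = 504 px.
504 − 2·18 = 468; ÷3 gives c = 156 px.

156 px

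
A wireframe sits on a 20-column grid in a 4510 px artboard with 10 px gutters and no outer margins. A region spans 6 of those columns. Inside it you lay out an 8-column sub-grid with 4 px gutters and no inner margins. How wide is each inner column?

164.75 px

4510 − 19·10 = 4320; ÷20 gives c = 216 px.
Span of 6: 6·216 + 5·10 = 1296 + 50 = 1346 px.
1346 − 7·4 = 1318; ÷8 gives d = 164.75 px.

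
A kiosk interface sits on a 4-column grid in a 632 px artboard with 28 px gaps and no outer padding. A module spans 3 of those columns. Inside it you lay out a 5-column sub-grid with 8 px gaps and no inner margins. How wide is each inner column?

4c + 3·28 = 632 → 4c = 548 → c = 137 px.
Span of 3: 3·137 + 2·28 = 411 + 56 = 467 px.
Subtracting 4 gaps of 8 leaves 435 for 5 columns, so d = 87 px.

87 px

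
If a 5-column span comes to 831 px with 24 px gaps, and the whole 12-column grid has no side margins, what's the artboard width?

2028 px

Subtracting 4 gaps of 24 leaves 735 for 5 columns, so c = 147 px.
Summing: 1764 + 264 = 2028 px.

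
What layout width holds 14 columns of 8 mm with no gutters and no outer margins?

Summing: 112 = 112 mm.

112 mm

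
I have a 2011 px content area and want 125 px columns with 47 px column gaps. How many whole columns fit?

11 columns

Each extra column adds 125 + 47 = 172 px.
(2011 + 47) / 172 = 11.97, so 11 columns fit.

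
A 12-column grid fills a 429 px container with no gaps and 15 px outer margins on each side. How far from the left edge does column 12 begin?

380.75 px

Content = 429 − 2·15 = 399 px.
12c = 399 → c = 33.25 px.
Column 12 starts at margin + 11·(column + gutter) = 15 + 11·33.25 = 380.75 px.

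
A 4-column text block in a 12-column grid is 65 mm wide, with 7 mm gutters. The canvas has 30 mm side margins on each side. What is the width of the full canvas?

269 mm

4 columns + 3 gutters: 4c + 3·7 = 65.
4c = 65 − 21 = 44, so c = 11 mm.
Total width: 2·30 + 12·11 + 11·7 = 269 mm.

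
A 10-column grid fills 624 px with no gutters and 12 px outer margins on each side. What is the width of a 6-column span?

360 px

Take off 24 px of margins, leaving 600 px.
With no gutters, each column is 600/10 = 60 px.
6-column span = 6·60 = 360 px.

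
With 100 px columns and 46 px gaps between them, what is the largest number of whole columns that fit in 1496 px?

10 columns

k columns need k·100 + (k−1)·46 = k·146 − 46.
k·146 − 46 ≤ 1496 → k ≤ 1542 / 146 ≈ 10.56, so k = 10.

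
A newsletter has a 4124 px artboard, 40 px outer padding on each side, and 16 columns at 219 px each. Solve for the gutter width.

Content width = 4124 − 2·40 = 4044 px.
16·219 + 15g = 4044 → 15g = 540 → g = 36 px.

36 px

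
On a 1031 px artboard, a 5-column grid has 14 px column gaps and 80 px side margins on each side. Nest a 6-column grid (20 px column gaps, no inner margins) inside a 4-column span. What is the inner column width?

99 px

Take off 160 px of margins, leaving 871 px.
Subtracting 4 column gaps of 14 leaves 815 for 5 columns, so c = 163 px.
4 columns plus 3 column gaps: 652 + 42 = 694 px.
6d + 5·20 = 694 → 6d = 594 → d = 99 px.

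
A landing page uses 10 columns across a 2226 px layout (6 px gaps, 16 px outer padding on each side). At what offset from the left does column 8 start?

Take off 32 px of margins, leaving 2194 px.
10c + 9·6 = 2194 → 10c = 2140 → c = 214 px.
Each column+gutter stride is 220 px; 7 of them past the 16 px margin is 16 + 1540 = 1556 px.

1556 px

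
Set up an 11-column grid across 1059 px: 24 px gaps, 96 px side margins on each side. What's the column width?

57 px

Subtract both margins: 1059 − 2·96 = 867 px.
11c + 10·24 = 867 → 11c = 627 → c = 57 px.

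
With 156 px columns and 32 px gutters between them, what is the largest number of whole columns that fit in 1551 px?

8 columns

k columns need k·156 + (k−1)·32 = k·188 − 32.
k·188 − 32 ≤ 1551 → k ≤ 1583 / 188 ≈ 8.42, so k = 8.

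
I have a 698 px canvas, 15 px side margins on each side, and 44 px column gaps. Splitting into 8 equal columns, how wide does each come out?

45 px

Subtract both margins: 698 − 2·15 = 668 px.
Subtracting 7 column gaps of 44 leaves 360 for 8 columns, so c = 45 px.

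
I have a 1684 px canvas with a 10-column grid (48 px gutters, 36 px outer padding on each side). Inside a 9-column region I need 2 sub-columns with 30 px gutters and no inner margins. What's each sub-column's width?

708 px

Take off 72 px of margins, leaving 1612 px.
1612 − 9·48 = 1180; ÷10 gives c = 118 px.
9 columns plus 8 gutters: 1062 + 384 = 1446 px.
2d + 1·30 = 1446 → 2d = 1416 → d = 708 px.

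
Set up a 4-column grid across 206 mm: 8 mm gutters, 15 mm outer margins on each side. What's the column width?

Inside the margins: 206 − 30 = 176 mm.
4c + 3·8 = 176 → 4c = 152 → c = 38 mm.

38 mm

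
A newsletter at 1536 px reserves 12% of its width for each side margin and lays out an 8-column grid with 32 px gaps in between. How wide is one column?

117.92 px

Each margin = 12% of 1536 = 184.32 px; content = 1536 − 2·184.32 = 1167.36 px.
Subtracting 7 gaps of 32 leaves 943.36 for 8 columns, so c = 117.92 px.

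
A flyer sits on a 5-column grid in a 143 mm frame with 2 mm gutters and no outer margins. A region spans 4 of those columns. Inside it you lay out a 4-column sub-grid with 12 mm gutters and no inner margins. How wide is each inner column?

Subtracting 4 gutters of 2 leaves 135 for 5 columns, so c = 27 mm.
Span of 4: 4·27 + 3·2 = 108 + 6 = 114 mm.
4d + 3·12 = 114 → 4d = 78 → d = 19.5 mm.

19.5 mm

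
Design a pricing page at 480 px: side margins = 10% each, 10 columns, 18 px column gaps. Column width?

Each margin = 10% of 480 = 48 px; content = 480 − 2·48 = 384 px.
10c + 9·18 = 384 → 10c = 222 → c = 22.2 px.

22.2 px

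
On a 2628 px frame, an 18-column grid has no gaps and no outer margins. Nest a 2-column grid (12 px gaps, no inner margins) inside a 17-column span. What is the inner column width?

1235 px

2628 / 18 = 146 px per column.
17-column span = 17·146 = 2482 px.
2482 − 1·12 = 2470; ÷2 gives d = 1235 px.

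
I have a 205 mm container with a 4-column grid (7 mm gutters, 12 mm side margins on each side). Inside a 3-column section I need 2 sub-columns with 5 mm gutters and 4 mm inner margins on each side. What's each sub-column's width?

60.5 mm

Subtract both margins: 205 − 2·12 = 181 mm.
Subtracting 3 gutters of 7 leaves 160 for 4 columns, so c = 40 mm.
3 columns plus 2 gutters: 120 + 14 = 134 mm.
Inner content = 134 − 2·4 = 126 mm.
126 − 1·5 = 121; ÷2 gives d = 60.5 mm.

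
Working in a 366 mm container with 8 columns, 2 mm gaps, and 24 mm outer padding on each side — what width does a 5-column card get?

198 mm

Subtract both margins: 366 − 2·24 = 318 mm.
8 columns + 7 gaps: 8c + 7·2 = 318.
8c = 318 − 14 = 304, so c = 38 mm.
5 columns plus 4 gaps: 190 + 8 = 198 mm.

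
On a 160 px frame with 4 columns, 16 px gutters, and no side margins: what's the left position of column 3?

88 px

4c + 3·16 = 160 → 4c = 112 → c = 28 px.
Before column 3: 2 columns + 2 gutters.
Offset = 2·(28 + 16) = 2·44 = 88 px.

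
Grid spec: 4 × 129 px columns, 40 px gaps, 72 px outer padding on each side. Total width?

Artboard = 2·72 + 4·129 + 3·40 = 144 + 516 + 120 = 780 px.

780 px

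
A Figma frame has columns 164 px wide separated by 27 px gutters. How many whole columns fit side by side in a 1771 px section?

9 columns: 9·164 + 8·27 = 1692 px ≤ 1771.
10 columns: 1883 px > 1771. So 9.

9 columns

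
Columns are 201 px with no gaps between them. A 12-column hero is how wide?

2412 px

12-column span = 12·201 = 2412 px.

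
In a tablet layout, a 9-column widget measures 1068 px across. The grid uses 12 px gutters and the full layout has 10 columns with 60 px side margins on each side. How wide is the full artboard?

Subtracting 8 gutters of 12 leaves 972 for 9 columns, so c = 108 px.
Adding margins, columns and gutters: 120 + 1080 + 108 = 1308 px.

1308 px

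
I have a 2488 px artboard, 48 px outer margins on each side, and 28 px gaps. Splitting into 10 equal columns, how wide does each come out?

214 px

Inside the margins: 2488 − 96 = 2392 px.
10 columns + 9 gaps: 10c + 9·28 = 2392.
10c = 2392 − 252 = 2140, so c = 214 px.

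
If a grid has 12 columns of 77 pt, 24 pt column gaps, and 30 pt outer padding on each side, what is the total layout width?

1248 pt

Layout = 2·30 + 12·77 + 11·24 = 60 + 924 + 264 = 1248 pt.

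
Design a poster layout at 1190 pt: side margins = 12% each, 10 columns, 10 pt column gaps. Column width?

1190 × (1 − 2·12%) = 1190 × 76% = 904.4 pt for the columns.
10 columns + 9 column gaps: 10c + 9·10 = 904.4.
10c = 904.4 − 90 = 814.4, so c = 81.44 pt.

81.44 pt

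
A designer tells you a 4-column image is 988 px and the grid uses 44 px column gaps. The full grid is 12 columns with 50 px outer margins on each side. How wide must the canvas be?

3152 px

4c + 3·44 = 988 → 4c = 856 → c = 214 px.
Total width: 2·50 + 12·214 + 11·44 = 3152 px.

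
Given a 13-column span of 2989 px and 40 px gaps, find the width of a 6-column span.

1358 px

13c + 12·40 = 2989 → 13c = 2509 → c = 193 px.
Span of 6: 6·193 + 5·40 = 1158 + 200 = 1358 px.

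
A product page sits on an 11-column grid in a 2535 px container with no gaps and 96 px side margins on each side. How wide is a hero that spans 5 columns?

1065 px

Inside the margins: 2535 − 192 = 2343 px.
With no gaps, each column is 2343/11 = 213 px.
With no gaps, 5 columns span 5·213 = 1065 px.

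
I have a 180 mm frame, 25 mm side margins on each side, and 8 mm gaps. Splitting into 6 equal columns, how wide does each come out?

15 mm

Content width = 180 − 2·25 = 130 mm.
6c + 5·8 = 130 → 6c = 90 → c = 15 mm.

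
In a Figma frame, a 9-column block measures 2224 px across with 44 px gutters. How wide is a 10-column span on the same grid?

2476 px

Subtracting 8 gutters of 44 leaves 1872 for 9 columns, so c = 208 px.
Span of 10: 10·208 + 9·44 = 2080 + 396 = 2476 px.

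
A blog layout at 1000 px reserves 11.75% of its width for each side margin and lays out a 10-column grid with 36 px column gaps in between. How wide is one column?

Margins: 11.75% × 1000 = 117.5 px each, so content = 1000 − 235 = 765 px.
Subtracting 9 column gaps of 36 leaves 441 for 10 columns, so c = 44.1 px.

44.1 px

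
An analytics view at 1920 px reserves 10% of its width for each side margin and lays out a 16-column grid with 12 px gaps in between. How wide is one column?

84.75 px

1920 × (1 − 2·10%) = 1920 × 80% = 1536 px for the columns.
16c + 15·12 = 1536 → 16c = 1356 → c = 84.75 px.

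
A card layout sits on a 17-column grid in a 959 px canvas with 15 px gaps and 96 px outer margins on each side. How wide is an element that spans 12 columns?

537 px

Subtract both margins: 959 − 2·96 = 767 px.
17c + 16·15 = 767 → 17c = 527 → c = 31 px.
Span of 12: 12·31 + 11·15 = 372 + 165 = 537 px.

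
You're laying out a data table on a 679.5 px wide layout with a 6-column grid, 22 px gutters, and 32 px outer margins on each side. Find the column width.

84.25 px

Subtract both margins: 679.5 − 2·32 = 615.5 px.
615.5 − 5·22 = 505.5; ÷6 gives c = 84.25 px.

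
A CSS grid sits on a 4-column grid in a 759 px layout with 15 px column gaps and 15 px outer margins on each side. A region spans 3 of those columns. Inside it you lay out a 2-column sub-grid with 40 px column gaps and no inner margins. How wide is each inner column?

251.5 px

Inside the margins: 759 − 30 = 729 px.
4c + 3·15 = 729 → 4c = 684 → c = 171 px.
Span of 3: 3·171 + 2·15 = 513 + 30 = 543 px.
2d + 1·40 = 543 → 2d = 503 → d = 251.5 px.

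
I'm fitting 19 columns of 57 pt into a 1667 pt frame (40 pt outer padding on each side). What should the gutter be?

28 pt

Content width = 1667 − 2·40 = 1587 pt.
Columns use 1083 pt, leaving 504 pt across 18 gutters = 28 pt each.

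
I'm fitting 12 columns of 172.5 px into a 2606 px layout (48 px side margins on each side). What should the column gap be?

40 px

Take off 96 px of margins, leaving 2510 px.
Columns use 2070 px, leaving 440 px across 11 column gaps = 40 px each.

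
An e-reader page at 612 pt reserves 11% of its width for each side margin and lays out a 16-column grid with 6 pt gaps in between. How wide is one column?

24.21 pt

Margins: 11% × 612 = 67.32 pt each, so content = 612 − 134.64 = 477.36 pt.
477.36 − 15·6 = 387.36; ÷16 gives c = 24.21 pt.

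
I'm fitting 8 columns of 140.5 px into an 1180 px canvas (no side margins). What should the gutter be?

8 px

8 columns take 8·140.5 = 1124 px; remaining 56 splits into 7 gutters.
g = 56 / 7 = 8 px.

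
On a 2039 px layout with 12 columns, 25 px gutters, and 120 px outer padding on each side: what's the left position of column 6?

880 px

Content = 2039 − 2·120 = 1799 px.
1799 − 11·25 = 1524; ÷12 gives c = 127 px.
Each column+gutter stride is 152 px; 5 of them past the 120 px margin is 120 + 760 = 880 px.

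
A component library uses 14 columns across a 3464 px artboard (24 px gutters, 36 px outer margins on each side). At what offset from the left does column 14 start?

3208 px

Content = 3464 − 2·36 = 3392 px.
3392 − 13·24 = 3080; ÷14 gives c = 220 px.
Before column 14: the margin + 13 columns + 13 gutters.
Offset = 36 + 13·(220 + 24) = 36 + 3172 = 3208 px.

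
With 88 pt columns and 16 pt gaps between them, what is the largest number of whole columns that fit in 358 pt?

3 columns

Each extra column adds 88 + 16 = 104 pt.
(358 + 16) / 104 = 3.60, so 3 columns fit.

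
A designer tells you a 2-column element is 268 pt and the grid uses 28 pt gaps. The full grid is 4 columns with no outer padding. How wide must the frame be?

564 pt

2c + 1·28 = 268 → 2c = 240 → c = 120 pt.
Total width: 4·120 + 3·28 = 564 pt.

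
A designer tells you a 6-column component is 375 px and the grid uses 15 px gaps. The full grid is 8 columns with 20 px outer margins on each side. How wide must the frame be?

6 columns + 5 gaps: 6c + 5·15 = 375.
6c = 375 − 75 = 300, so c = 50 px.
Frame = 2·20 + 8·50 + 7·15 = 40 + 400 + 105 = 545 px.

545 px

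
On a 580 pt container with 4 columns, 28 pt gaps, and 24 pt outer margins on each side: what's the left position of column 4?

444 pt

Inside the margins: 580 − 48 = 532 pt.
532 − 3·28 = 448; ÷4 gives c = 112 pt.
Before column 4: the margin + 3 columns + 3 gaps.
Offset = 24 + 3·(112 + 28) = 24 + 420 = 444 pt.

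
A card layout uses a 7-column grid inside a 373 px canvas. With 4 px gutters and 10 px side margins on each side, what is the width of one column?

Take off 20 px of margins, leaving 353 px.
7c + 6·4 = 353 → 7c = 329 → c = 47 px.

47 px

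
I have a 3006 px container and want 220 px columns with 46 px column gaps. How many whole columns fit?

11 columns

11 columns: 11·220 + 10·46 = 2880 px ≤ 3006.
12 columns: 3146 px > 3006. So 11.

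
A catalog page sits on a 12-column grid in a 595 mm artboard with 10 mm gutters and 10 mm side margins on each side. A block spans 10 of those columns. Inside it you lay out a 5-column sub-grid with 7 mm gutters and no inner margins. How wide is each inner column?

89.9 mm

Inside the margins: 595 − 20 = 575 mm.
12c + 11·10 = 575 → 12c = 465 → c = 38.75 mm.
Span of 10: 10·38.75 + 9·10 = 387.5 + 90 = 477.5 mm.
477.5 − 4·7 = 449.5; ÷5 gives d = 89.9 mm.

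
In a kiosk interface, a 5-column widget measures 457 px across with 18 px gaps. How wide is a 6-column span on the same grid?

5c + 4·18 = 457 → 5c = 385 → c = 77 px.
Span of 6: 6·77 + 5·18 = 462 + 90 = 552 px.

552 px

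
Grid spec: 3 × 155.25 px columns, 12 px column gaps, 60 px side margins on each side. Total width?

Adding margins, columns and gutters: 120 + 465.75 + 24 = 609.75 px.

609.75 px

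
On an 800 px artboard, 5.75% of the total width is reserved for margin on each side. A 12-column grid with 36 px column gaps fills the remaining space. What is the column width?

Margins: 5.75% × 800 = 46 px each, so content = 800 − 92 = 708 px.
Subtracting 11 column gaps of 36 leaves 312 for 12 columns, so c = 26 px.

26 px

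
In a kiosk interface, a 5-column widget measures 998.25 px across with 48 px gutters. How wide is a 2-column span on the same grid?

5c + 4·48 = 998.25 → 5c = 806.25 → c = 161.25 px.
Span of 2: 2·161.25 + 1·48 = 322.5 + 48 = 370.5 px.

370.5 px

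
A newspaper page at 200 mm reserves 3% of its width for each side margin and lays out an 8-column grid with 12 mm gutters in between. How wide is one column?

200 × (1 − 2·3%) = 200 × 94% = 188 mm for the columns.
Subtracting 7 gutters of 12 leaves 104 for 8 columns, so c = 13 mm.

13 mm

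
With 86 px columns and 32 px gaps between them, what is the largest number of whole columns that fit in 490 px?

4 columns

4 columns: 4·86 + 3·32 = 440 px ≤ 490.
5 columns: 558 px > 490. So 4.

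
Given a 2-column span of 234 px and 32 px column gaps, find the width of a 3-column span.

2 columns + 1 column gap: 2c + 1·32 = 234.
2c = 234 − 32 = 202, so c = 101 px.
3 columns plus 2 column gaps: 303 + 64 = 367 px.

367 px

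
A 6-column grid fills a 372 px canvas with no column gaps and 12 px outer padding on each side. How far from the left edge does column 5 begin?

Subtract both margins: 372 − 2·12 = 348 px.
With no column gaps, each column is 348/6 = 58 px.
Column 5 starts at margin + 4·(column + gutter) = 12 + 4·58 = 244 px.

244 px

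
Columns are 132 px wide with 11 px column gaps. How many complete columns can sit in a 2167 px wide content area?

15 columns

15 columns: 15·132 + 14·11 = 2134 px ≤ 2167.
16 columns: 2277 px > 2167. So 15.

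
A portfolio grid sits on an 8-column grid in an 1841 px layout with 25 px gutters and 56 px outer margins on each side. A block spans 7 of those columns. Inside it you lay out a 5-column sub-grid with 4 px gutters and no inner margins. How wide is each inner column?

Outer content = 1841 − 2·56 = 1729 px.
8c + 7·25 = 1729 → 8c = 1554 → c = 194.25 px.
Span of 7: 7·194.25 + 6·25 = 1359.75 + 150 = 1509.75 px.
5d + 4·4 = 1509.75 → 5d = 1493.75 → d = 298.75 px.

298.75 px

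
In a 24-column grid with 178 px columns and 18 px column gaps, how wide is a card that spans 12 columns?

12-column span = 12·178 + 11·18 = 2334 px.

2334 px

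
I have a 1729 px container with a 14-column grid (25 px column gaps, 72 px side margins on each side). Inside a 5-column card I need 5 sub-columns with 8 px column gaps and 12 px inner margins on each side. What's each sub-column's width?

Inside the margins: 1729 − 144 = 1585 px.
1585 − 13·25 = 1260; ÷14 gives c = 90 px.
Span of 5: 5·90 + 4·25 = 450 + 100 = 550 px.
Inner content = 550 − 2·12 = 526 px.
5d + 4·8 = 526 → 5d = 494 → d = 98.8 px.

98.8 px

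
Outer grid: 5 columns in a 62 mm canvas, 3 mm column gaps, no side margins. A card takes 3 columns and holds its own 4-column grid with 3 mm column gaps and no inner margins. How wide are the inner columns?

6.75 mm

5 columns + 4 column gaps: 5c + 4·3 = 62.
5c = 62 − 12 = 50, so c = 10 mm.
3 columns plus 2 column gaps: 30 + 6 = 36 mm.
36 − 3·3 = 27; ÷4 gives d = 6.75 mm.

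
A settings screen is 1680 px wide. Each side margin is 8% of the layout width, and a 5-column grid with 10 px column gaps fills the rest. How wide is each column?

274.24 px

1680 × (1 − 2·8%) = 1680 × 84% = 1411.2 px for the columns.
5 columns + 4 column gaps: 5c + 4·10 = 1411.2.
5c = 1411.2 − 40 = 1371.2, so c = 274.24 px.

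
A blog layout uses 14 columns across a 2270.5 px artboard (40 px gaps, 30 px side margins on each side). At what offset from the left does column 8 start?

Subtract both margins: 2270.5 − 2·30 = 2210.5 px.
Subtracting 13 gaps of 40 leaves 1690.5 for 14 columns, so c = 120.75 px.
Column 8 starts at margin + 7·(column + gutter) = 30 + 7·160.75 = 1155.25 px.

1155.25 px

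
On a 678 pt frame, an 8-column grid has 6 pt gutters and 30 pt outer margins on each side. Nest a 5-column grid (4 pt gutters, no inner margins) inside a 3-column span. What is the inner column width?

42.4 pt

Take off 60 pt of margins, leaving 618 pt.
8 columns + 7 gutters: 8c + 7·6 = 618.
8c = 618 − 42 = 576, so c = 72 pt.
3-column span = 3·72 + 2·6 = 228 pt.
5 columns + 4 gutters: 5d + 4·4 = 228.
5d = 228 − 16 = 212, so d = 42.4 pt.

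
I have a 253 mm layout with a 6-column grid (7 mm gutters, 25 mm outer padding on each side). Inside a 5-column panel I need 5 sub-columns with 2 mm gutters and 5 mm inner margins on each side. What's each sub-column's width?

Subtract both margins: 253 − 2·25 = 203 mm.
6 columns + 5 gutters: 6c + 5·7 = 203.
6c = 203 − 35 = 168, so c = 28 mm.
5-column span = 5·28 + 4·7 = 168 mm.
Inner content = 168 − 2·5 = 158 mm.
5d + 4·2 = 158 → 5d = 150 → d = 30 mm.

30 mm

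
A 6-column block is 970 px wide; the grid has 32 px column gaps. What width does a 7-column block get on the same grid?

6c + 5·32 = 970 → 6c = 810 → c = 135 px.
Span of 7: 7·135 + 6·32 = 945 + 192 = 1137 px.

1137 px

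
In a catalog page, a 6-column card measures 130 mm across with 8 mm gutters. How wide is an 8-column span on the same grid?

6c + 5·8 = 130 → 6c = 90 → c = 15 mm.
8-column span = 8·15 + 7·8 = 176 mm.

176 mm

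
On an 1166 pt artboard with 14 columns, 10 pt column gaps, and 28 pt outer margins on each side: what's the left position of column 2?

Subtract both margins: 1166 − 2·28 = 1110 pt.
Subtracting 13 column gaps of 10 leaves 980 for 14 columns, so c = 70 pt.
Each column+gutter stride is 80 pt; 1 of them past the 28 pt margin is 28 + 80 = 108 pt.

108 pt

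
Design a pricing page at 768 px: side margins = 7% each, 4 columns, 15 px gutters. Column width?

Margins: 7% × 768 = 53.76 px each, so content = 768 − 107.52 = 660.48 px.
660.48 − 3·15 = 615.48; ÷4 gives c = 153.87 px.

153.87 px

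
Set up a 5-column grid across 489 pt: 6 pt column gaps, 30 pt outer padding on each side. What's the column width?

81 pt

Subtract both margins: 489 − 2·30 = 429 pt.
Subtracting 4 column gaps of 6 leaves 405 for 5 columns, so c = 81 pt.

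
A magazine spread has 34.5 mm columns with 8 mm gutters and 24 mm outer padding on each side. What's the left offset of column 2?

Before column 2: the margin + 1 column + 1 gutter.
Offset = 24 + 1·(34.5 + 8) = 24 + 42.5 = 66.5 mm.

66.5 mm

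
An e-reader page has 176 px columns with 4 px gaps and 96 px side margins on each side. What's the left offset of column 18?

3156 px

Each column+gutter stride is 180 px; 17 of them past the 96 px margin is 96 + 3060 = 3156 px.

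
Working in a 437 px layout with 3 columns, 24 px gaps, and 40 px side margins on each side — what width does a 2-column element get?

230 px

Subtract both margins: 437 − 2·40 = 357 px.
3 columns + 2 gaps: 3c + 2·24 = 357.
3c = 357 − 48 = 309, so c = 103 px.
2 columns plus 1 gap: 206 + 24 = 230 px.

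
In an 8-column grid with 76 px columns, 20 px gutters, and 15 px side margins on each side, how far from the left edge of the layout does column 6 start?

Before column 6: the margin + 5 columns + 5 gutters.
Offset = 15 + 5·(76 + 20) = 15 + 480 = 495 px.

495 px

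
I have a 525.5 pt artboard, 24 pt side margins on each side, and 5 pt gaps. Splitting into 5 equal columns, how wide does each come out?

Subtract both margins: 525.5 − 2·24 = 477.5 pt.
Subtracting 4 gaps of 5 leaves 457.5 for 5 columns, so c = 91.5 pt.

91.5 pt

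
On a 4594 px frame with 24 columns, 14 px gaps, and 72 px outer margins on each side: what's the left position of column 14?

Content = 4594 − 2·72 = 4450 px.
4450 − 23·14 = 4128; ÷24 gives c = 172 px.
Column 14 starts at margin + 13·(column + gutter) = 72 + 13·186 = 2490 px.

2490 px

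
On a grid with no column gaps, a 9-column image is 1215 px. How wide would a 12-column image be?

1620 px

9c = 1215 → c = 135 px.
With no column gaps, 12 columns span 12·135 = 1620 px.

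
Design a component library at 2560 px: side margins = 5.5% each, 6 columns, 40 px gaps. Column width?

346.4 px

Each margin = 5.5% of 2560 = 140.8 px; content = 2560 − 2·140.8 = 2278.4 px.
2278.4 − 5·40 = 2078.4; ÷6 gives c = 346.4 px.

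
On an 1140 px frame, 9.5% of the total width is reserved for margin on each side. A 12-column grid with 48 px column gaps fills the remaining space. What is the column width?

32.95 px

1140 × (1 − 2·9.5%) = 1140 × 81% = 923.4 px for the columns.
12c + 11·48 = 923.4 → 12c = 395.4 → c = 32.95 px.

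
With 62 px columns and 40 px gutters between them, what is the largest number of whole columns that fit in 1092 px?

11 columns: 11·62 + 10·40 = 1082 px ≤ 1092.
12 columns: 1184 px > 1092. So 11.

11 columns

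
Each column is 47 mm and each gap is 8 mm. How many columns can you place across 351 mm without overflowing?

6 columns

6 columns: 6·47 + 5·8 = 322 mm ≤ 351.
7 columns: 377 mm > 351. So 6.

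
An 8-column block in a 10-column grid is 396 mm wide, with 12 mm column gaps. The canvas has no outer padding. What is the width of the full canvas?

8 columns + 7 column gaps: 8c + 7·12 = 396.
8c = 396 − 84 = 312, so c = 39 mm.
Summing: 390 + 108 = 498 mm.

498 mm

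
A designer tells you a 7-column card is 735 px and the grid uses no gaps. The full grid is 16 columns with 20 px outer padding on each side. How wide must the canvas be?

1720 px

With no gaps, each column is 735/7 = 105 px.
Canvas = 2·20 + 16·105 = 40 + 1680 = 1720 px.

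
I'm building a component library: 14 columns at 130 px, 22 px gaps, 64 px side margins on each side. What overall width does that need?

Total width: 2·64 + 14·130 + 13·22 = 2234 px.

2234 px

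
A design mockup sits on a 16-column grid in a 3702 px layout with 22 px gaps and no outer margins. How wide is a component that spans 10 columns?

2305.5 px

16 columns + 15 gaps: 16c + 15·22 = 3702.
16c = 3702 − 330 = 3372, so c = 210.75 px.
10-column span = 10·210.75 + 9·22 = 2305.5 px.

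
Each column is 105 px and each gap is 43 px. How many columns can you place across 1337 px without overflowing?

Each extra column adds 105 + 43 = 148 px.
(1337 + 43) / 148 = 9.32, so 9 columns fit.

9 columns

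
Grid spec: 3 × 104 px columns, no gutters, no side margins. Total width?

312 px

Summing: 312 = 312 px.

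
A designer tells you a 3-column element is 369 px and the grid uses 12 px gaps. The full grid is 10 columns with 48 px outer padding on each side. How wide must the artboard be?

1354 px

Subtracting 2 gaps of 12 leaves 345 for 3 columns, so c = 115 px.
Adding margins, columns and gutters: 96 + 1150 + 108 = 1354 px.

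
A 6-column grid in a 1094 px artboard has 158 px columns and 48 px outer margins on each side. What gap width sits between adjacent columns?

10 px

Subtract both margins: 1094 − 2·48 = 998 px.
6 columns take 6·158 = 948 px; remaining 50 splits into 5 gaps.
g = 50 / 5 = 10 px.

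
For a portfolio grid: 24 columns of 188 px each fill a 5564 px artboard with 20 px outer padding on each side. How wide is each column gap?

Content width = 5564 − 2·20 = 5524 px.
24·188 + 23g = 5524 → 23g = 1012 → g = 44 px.

44 px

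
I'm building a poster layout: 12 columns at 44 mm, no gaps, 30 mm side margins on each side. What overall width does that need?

588 mm

Total width: 2·30 + 12·44 = 588 mm.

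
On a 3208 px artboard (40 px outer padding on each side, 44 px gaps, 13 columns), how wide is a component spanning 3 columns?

688 px

Content width = 3208 − 2·40 = 3128 px.
Subtracting 12 gaps of 44 leaves 2600 for 13 columns, so c = 200 px.
3 columns plus 2 gaps: 600 + 88 = 688 px.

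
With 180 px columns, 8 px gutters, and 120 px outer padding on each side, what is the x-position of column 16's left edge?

2940 px

Each column+gutter stride is 188 px; 15 of them past the 120 px margin is 120 + 2820 = 2940 px.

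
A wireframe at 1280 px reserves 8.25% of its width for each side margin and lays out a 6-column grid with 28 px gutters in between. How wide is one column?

154.8 px

Each margin = 8.25% of 1280 = 105.6 px; content = 1280 − 2·105.6 = 1068.8 px.
6 columns + 5 gutters: 6c + 5·28 = 1068.8.
6c = 1068.8 − 140 = 928.8, so c = 154.8 px.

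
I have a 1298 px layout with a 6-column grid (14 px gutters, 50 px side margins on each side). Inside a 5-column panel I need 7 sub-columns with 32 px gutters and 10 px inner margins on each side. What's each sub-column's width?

112 px

Outer content = 1298 − 2·50 = 1198 px.
6 columns + 5 gutters: 6c + 5·14 = 1198.
6c = 1198 − 70 = 1128, so c = 188 px.
5-column span = 5·188 + 4·14 = 996 px.
Inner content = 996 − 2·10 = 976 px.
7d + 6·32 = 976 → 7d = 784 → d = 112 px.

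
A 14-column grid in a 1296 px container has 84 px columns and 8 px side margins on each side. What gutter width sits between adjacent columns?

Take off 16 px of margins, leaving 1280 px.
14·84 + 13g = 1280 → 13g = 104 → g = 8 px.

8 px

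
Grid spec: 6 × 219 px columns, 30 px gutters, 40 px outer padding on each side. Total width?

1544 px

Adding margins, columns and gutters: 80 + 1314 + 150 = 1544 px.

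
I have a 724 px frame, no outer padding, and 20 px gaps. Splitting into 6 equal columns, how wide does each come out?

724 − 5·20 = 624; ÷6 gives c = 104 px.

104 px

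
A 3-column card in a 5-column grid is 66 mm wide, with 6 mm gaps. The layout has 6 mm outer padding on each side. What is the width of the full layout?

126 mm

3c + 2·6 = 66 → 3c = 54 → c = 18 mm.
Total width: 2·6 + 5·18 + 4·6 = 126 mm.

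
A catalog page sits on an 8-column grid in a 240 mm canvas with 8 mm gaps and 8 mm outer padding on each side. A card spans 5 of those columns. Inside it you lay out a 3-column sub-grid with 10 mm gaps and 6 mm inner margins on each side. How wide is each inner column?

35 mm

Take off 16 mm of margins, leaving 224 mm.
224 − 7·8 = 168; ÷8 gives c = 21 mm.
5 columns plus 4 gaps: 105 + 32 = 137 mm.
Inner content = 137 − 2·6 = 125 mm.
Subtracting 2 gaps of 10 leaves 105 for 3 columns, so d = 35 mm.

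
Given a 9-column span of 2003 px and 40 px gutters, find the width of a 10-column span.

2003 − 8·40 = 1683; ÷9 gives c = 187 px.
10 columns plus 9 gutters: 1870 + 360 = 2230 px.

2230 px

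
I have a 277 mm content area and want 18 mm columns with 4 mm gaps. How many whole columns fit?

12 columns

k columns need k·18 + (k−1)·4 = k·22 − 4.
k·22 − 4 ≤ 277 → k ≤ 281 / 22 ≈ 12.77, so k = 12.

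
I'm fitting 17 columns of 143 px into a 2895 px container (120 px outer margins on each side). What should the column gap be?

Content width = 2895 − 2·120 = 2655 px.
Columns use 2431 px, leaving 224 px across 16 column gaps = 14 px each.

14 px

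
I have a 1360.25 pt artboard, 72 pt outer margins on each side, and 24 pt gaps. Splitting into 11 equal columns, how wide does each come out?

Inside the margins: 1360.25 − 144 = 1216.25 pt.
11c + 10·24 = 1216.25 → 11c = 976.25 → c = 88.75 pt.

88.75 pt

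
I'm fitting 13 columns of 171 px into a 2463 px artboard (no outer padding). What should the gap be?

13 columns take 13·171 = 2223 px; remaining 240 splits into 12 gaps.
g = 240 / 12 = 20 px.

20 px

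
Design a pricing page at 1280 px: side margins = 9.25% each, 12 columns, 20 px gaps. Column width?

Each margin = 9.25% of 1280 = 118.4 px; content = 1280 − 2·118.4 = 1043.2 px.
12c + 11·20 = 1043.2 → 12c = 823.2 → c = 68.6 px.

68.6 px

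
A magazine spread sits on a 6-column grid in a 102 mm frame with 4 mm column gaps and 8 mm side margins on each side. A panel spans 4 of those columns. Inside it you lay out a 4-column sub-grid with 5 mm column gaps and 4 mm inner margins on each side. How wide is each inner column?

8.25 mm

Inside the margins: 102 − 16 = 86 mm.
86 − 5·4 = 66; ÷6 gives c = 11 mm.
4 columns plus 3 column gaps: 44 + 12 = 56 mm.
Inner content = 56 − 2·4 = 48 mm.
4 columns + 3 column gaps: 4d + 3·5 = 48.
4d = 48 − 15 = 33, so d = 8.25 mm.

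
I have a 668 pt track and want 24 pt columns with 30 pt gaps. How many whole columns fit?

12 columns

Each extra column adds 24 + 30 = 54 pt.
(668 + 30) / 54 = 12.93, so 12 columns fit.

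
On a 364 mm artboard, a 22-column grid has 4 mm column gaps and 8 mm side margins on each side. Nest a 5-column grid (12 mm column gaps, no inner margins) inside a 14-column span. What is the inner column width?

34.4 mm

Outer content = 364 − 2·8 = 348 mm.
22c + 21·4 = 348 → 22c = 264 → c = 12 mm.
Span of 14: 14·12 + 13·4 = 168 + 52 = 220 mm.
220 − 4·12 = 172; ÷5 gives d = 34.4 mm.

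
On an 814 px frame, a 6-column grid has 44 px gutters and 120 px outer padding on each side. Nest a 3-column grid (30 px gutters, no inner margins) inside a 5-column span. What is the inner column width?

137 px

Inside the margins: 814 − 240 = 574 px.
6 columns + 5 gutters: 6c + 5·44 = 574.
6c = 574 − 220 = 354, so c = 59 px.
5-column span = 5·59 + 4·44 = 471 px.
Subtracting 2 gutters of 30 leaves 411 for 3 columns, so d = 137 px.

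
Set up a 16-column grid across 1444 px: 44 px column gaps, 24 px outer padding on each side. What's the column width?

46 px

Subtract both margins: 1444 − 2·24 = 1396 px.
16 columns + 15 column gaps: 16c + 15·44 = 1396.
16c = 1396 − 660 = 736, so c = 46 px.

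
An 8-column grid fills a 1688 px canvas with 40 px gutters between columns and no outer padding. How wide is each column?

176 px

8 columns + 7 gutters: 8c + 7·40 = 1688.
8c = 1688 − 280 = 1408, so c = 176 px.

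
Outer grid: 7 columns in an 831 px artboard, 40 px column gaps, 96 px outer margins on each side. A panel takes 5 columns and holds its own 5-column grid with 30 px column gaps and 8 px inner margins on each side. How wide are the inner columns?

61.8 px

Inside the margins: 831 − 192 = 639 px.
Subtracting 6 column gaps of 40 leaves 399 for 7 columns, so c = 57 px.
Span of 5: 5·57 + 4·40 = 285 + 160 = 445 px.
Inner content = 445 − 2·8 = 429 px.
429 − 4·30 = 309; ÷5 gives d = 61.8 px.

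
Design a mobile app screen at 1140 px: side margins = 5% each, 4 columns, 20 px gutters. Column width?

241.5 px

1140 × (1 − 2·5%) = 1140 × 90% = 1026 px for the columns.
4c + 3·20 = 1026 → 4c = 966 → c = 241.5 px.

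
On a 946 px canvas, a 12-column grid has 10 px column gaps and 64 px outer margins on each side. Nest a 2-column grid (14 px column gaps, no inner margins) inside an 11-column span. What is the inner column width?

367.5 px

Outer content = 946 − 2·64 = 818 px.
Subtracting 11 column gaps of 10 leaves 708 for 12 columns, so c = 59 px.
11 columns plus 10 column gaps: 649 + 100 = 749 px.
749 − 1·14 = 735; ÷2 gives d = 367.5 px.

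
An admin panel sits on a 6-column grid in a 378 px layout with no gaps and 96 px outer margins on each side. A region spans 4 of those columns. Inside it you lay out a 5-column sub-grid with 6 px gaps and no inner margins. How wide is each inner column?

20 px

Outer content = 378 − 2·96 = 186 px.
186 / 6 = 31 px per column.
4-column span = 4·31 = 124 px.
Subtracting 4 gaps of 6 leaves 100 for 5 columns, so d = 20 px.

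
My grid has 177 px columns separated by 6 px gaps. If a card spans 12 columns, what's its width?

Span of 12: 12·177 + 11·6 = 2124 + 66 = 2190 px.

2190 px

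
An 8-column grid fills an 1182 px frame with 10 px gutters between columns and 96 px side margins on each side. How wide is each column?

Subtract both margins: 1182 − 2·96 = 990 px.
Subtracting 7 gutters of 10 leaves 920 for 8 columns, so c = 115 px.

115 px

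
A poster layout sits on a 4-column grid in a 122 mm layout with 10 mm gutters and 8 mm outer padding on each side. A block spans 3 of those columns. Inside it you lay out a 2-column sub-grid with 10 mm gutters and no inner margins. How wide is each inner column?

33.5 mm

Outer content = 122 − 2·8 = 106 mm.
Subtracting 3 gutters of 10 leaves 76 for 4 columns, so c = 19 mm.
3-column span = 3·19 + 2·10 = 77 mm.
Subtracting 1 gutter of 10 leaves 67 for 2 columns, so d = 33.5 mm.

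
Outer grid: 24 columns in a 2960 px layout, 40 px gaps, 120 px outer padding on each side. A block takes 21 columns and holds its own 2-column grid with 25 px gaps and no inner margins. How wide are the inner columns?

Subtract both margins: 2960 − 2·120 = 2720 px.
Subtracting 23 gaps of 40 leaves 1800 for 24 columns, so c = 75 px.
21 columns plus 20 gaps: 1575 + 800 = 2375 px.
2375 − 1·25 = 2350; ÷2 gives d = 1175 px.

1175 px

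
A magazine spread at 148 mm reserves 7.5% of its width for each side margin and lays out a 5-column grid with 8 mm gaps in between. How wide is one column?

18.76 mm

Each margin = 7.5% of 148 = 11.1 mm; content = 148 − 2·11.1 = 125.8 mm.
5c + 4·8 = 125.8 → 5c = 93.8 → c = 18.76 mm.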